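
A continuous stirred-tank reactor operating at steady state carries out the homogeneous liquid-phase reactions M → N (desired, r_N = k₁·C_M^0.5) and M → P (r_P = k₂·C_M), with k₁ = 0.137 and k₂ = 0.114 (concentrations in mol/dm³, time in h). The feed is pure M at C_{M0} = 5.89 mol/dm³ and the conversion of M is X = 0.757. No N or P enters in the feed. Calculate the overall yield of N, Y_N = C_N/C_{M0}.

0.379

Exit C_M = C_{M0}(1−X) = 5.89×0.243 = 1.431 mol/dm³.
A CSTR operates uniformly at the exit composition, giving r_N = 0.1639 and r_P = 0.1632 (each k·C_M^n at C_M = 1.431).
Fraction of consumed M going to N: r_N/(r_N+r_P) = 0.5011.
C_N = 0.5011·C_{M0}·X = 0.5011×5.89×0.757 = 2.23 mol/dm³; Y_N = C_N/C_{M0} = 0.379.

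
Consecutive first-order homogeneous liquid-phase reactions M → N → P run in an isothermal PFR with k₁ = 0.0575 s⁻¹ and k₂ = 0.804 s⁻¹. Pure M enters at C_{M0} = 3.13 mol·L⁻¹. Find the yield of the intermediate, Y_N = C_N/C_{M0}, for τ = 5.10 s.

The intermediate concentration in a first-order A→B→C sequence is C_N = k₁C_{M0}(e^(−k₁τ) − e^(−k₂τ))/(k₂−k₁).
e^(−k₁τ) = e^(−0.0575×5.10) = e^(−0.2933) = 0.7458; e^(−k₂τ) = e^(−4.100) = 0.01657.
C_N = 0.0575×3.13/(0.804−0.0575) × (0.7458−0.01657) = 0.2411×0.7293 = 0.1758 mol·L⁻¹.
Y_N = C_N/C_{M0} = 0.1758/3.13 = 0.0562.

0.0562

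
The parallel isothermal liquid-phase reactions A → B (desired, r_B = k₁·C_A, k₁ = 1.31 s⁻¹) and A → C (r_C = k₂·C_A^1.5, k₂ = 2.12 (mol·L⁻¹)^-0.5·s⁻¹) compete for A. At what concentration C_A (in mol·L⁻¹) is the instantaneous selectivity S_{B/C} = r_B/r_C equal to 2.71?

0.0520 mol·L⁻¹

S_{B/C} = (k₁/k₂)·C_A^-0.5 ⇒ C_A = (S·k₂/k₁)^(-2).
= (2.71×2.12/1.31)^(-2) = (4.386)^(-2) = 0.0520 mol·L⁻¹.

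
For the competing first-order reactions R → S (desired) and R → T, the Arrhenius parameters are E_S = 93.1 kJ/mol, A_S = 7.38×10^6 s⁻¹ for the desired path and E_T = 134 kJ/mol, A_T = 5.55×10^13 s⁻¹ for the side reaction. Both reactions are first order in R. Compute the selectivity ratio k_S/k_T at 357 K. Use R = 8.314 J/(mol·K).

With equal orders, S_{S/T} = k_S/k_T = (A_S/A_T)·exp[(E_T−E_S)/(RT)].
(E_T−E_S)/(RT) = (134−93.1)×10³/(8.314×357) = 40900/2968 = 13.78.
k_S/k_T = (7.38×10^6/5.55×10^13)·exp(13.78) = 1.330×10^-7 × 9.650×10^5 = 0.128.
Since E_S < E_T, lowering the temperature improves selectivity toward S.

0.128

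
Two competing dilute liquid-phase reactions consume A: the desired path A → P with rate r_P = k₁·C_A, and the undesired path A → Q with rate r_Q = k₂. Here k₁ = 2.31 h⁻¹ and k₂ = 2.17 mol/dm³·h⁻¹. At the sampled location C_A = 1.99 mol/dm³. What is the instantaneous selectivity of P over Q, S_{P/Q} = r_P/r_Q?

2.12

S_{P/Q} = r_P/r_Q = (k₁·C_A)/(k₂) = (k₁/k₂)·C_A.
= (2.31×1.990) / (2.17) = 4.597/2.170 = 2.12.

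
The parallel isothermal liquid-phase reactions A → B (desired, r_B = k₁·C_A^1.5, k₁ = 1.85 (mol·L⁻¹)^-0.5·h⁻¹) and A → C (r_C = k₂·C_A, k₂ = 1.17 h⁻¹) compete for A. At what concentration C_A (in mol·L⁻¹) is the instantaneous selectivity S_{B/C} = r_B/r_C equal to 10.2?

41.6 mol·L⁻¹

S_{B/C} = (k₁/k₂)·C_A^0.5 ⇒ C_A = (S·k₂/k₁)^(2).
= (10.2×1.17/1.85)^(2) = (6.451)^(2) = 41.6 mol·L⁻¹.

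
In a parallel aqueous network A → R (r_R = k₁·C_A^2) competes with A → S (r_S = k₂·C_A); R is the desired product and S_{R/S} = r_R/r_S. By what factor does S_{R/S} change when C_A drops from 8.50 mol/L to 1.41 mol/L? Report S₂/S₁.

0.166

S_{R/S} = (k₁/k₂)·C_A, so S₂/S₁ = (C_{A,2}/C_{A,1}).
= 1.41/8.50 = 0.166.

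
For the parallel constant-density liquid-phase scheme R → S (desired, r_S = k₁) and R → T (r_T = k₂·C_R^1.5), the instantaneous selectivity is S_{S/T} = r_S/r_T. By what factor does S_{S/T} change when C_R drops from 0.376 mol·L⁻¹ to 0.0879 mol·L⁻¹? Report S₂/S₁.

S_{S/T} = (k₁/k₂)·C_R^-1.5, so S₂/S₁ = (C_{R,2}/C_{R,1})^-1.5.
= (0.0879/0.376)^(-1.5) = (0.2338)^(-1.5) = 8.85.

8.85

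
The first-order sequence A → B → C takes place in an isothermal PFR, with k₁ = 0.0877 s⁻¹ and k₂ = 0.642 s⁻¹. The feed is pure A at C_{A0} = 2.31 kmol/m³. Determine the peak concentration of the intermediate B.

At the optimum, C_{B,max}/C_{A0} = (k₁/k₂)^[k₂/(k₂−k₁)].
= (0.0877/0.642)^(0.642/(0.642−0.0877)) = (0.1366)^(1.158) = 0.09970.
C_{B,max} = 0.09970×2.31 = 0.230 kmol/m³.

0.230 kmol/m³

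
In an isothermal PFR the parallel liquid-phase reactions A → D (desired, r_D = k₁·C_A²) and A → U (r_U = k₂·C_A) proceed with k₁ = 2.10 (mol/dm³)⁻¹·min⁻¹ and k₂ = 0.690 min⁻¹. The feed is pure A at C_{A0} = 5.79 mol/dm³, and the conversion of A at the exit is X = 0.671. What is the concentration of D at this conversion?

3.55 mol/dm³

C_A = C_{A0}(1−X) = 1.905 mol/dm³.
Along a PFR/batch, dC_U/dC_A = −r_U/(r_D+r_U) = −k₂/(k₂+k₁·C_A).
Integrating from C_{A0} to C_A: C_U = (0.690/2.10)·ln[(0.690+2.10·5.79)/(0.690+2.10·1.90)] = 0.3286·ln(12.85/4.690) = 0.3311 mol/dm³.
Then C_D = (C_{A0}−C_A) − C_U = 3.885 − 0.3311 = 3.554 mol/dm³.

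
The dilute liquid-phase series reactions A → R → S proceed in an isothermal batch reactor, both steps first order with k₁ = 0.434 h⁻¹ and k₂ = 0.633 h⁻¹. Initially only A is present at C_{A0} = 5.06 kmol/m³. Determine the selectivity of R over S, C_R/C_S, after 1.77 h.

1.27

The intermediate concentration in a first-order A→B→C sequence is C_R = k₁C_{A0}(e^(−k₁t) − e^(−k₂t))/(k₂−k₁).
e^(−k₁t) = e^(−0.434×1.77) = e^(−0.7682) = 0.4639; e^(−k₂t) = e^(−1.120) = 0.3261.
C_R = 0.434×5.06/(0.633−0.434) × (0.4639−0.3261) = 11.04×0.1377 = 1.520 kmol/m³.
C_A = C_{A0}e^(−k₁t) = 2.347 kmol/m³, so C_S = C_{A0}−C_A−C_R = 1.193 kmol/m³; C_R/C_S = 1.27.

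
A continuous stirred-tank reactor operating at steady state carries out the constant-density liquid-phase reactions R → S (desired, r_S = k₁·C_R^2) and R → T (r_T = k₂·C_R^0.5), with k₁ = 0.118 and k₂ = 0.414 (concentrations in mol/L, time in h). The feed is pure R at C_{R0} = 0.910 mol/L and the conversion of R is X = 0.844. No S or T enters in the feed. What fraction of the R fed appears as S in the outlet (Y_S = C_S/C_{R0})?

Exit C_R = C_{R0}(1−X) = 0.910×0.156 = 0.1420 mol/L.
Rates in a CSTR are evaluated at the outlet concentration: r_S = 0.118×0.1420^2 = 0.002378, r_T = 0.414×0.1420^0.5 = 0.1560.
Fraction of consumed R going to S: r_S/(r_S+r_T) = 0.01502.
C_S = 0.01502·C_{R0}·X = 0.01502×0.910×0.844 = 0.0115 mol/L; Y_S = C_S/C_{R0} = 0.0127.

0.0127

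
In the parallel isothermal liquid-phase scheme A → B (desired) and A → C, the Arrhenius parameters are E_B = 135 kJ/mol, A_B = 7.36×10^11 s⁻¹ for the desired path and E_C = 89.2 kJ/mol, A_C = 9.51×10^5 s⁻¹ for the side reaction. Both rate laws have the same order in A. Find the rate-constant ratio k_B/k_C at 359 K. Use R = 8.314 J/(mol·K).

With equal orders, S_{B/C} = k_B/k_C = (A_B/A_C)·exp[(E_C−E_B)/(RT)].
(E_C−E_B)/(RT) = (89.2−135)×10³/(8.314×359) = -45800/2985 = -15.34.
k_B/k_C = (7.36×10^11/9.51×10^5)·exp(-15.34) = 7.739×10^5 × 2.167×10^-7 = 0.168.
Since E_B > E_C, raising the temperature improves selectivity toward B.

0.168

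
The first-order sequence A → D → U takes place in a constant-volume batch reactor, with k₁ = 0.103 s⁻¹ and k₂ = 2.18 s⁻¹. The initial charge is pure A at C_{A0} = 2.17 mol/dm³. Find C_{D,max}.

0.0881 mol/dm³

At the optimum, C_{D,max}/C_{A0} = (k₁/k₂)^[k₂/(k₂−k₁)].
= (0.103/2.18)^(2.18/(2.18−0.103)) = (0.04725)^(1.050) = 0.04061.
C_{D,max} = 0.04061×2.17 = 0.0881 mol/dm³.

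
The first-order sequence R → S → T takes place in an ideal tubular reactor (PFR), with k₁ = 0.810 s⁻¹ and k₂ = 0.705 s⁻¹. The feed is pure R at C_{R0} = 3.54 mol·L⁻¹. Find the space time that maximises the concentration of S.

1.32 s

For first-order series the maximum of C_S occurs at τ_opt = ln(k₂/k₁)/(k₂−k₁).
= ln(0.705/0.810)/(0.705−0.810) = ln(0.8704)/-0.1050 = -0.1388/-0.1050 = 1.32 s.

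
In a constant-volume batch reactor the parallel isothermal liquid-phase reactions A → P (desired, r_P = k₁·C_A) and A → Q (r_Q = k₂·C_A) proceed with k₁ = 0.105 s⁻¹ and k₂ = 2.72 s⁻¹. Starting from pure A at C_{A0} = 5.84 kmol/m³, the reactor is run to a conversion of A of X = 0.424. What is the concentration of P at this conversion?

0.0920 kmol/m³

C_A = C_{A0}(1−X) = 3.364 kmol/m³.
Both paths are first order in A, so the instantaneous fraction to P is constant: dC_P/d(−C_A) = k₁/(k₁+k₂) = 0.03717.
C_P = 0.03717·(C_{A0}−C_A) = 0.03717×2.476 = 0.0920 kmol/m³.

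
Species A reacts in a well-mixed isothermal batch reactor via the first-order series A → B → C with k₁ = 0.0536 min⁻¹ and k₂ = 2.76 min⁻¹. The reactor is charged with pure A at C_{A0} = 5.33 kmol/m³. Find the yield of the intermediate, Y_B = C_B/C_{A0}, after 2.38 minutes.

For first-order series with pure A initially, C_B(t) = k₁C_{A0}/(k₂−k₁)·(e^(−k₁t) − e^(−k₂t)).
e^(−k₁t) = e^(−0.0536×2.38) = e^(−0.1276) = 0.8802; e^(−k₂t) = e^(−6.569) = 0.001403.
C_B = 0.0536×5.33/(2.76−0.0536) × (0.8802−0.001403) = 0.1056×0.8788 = 0.09277 kmol/m³.
Y_B = C_B/C_{A0} = 0.09277/5.33 = 0.0174.

0.0174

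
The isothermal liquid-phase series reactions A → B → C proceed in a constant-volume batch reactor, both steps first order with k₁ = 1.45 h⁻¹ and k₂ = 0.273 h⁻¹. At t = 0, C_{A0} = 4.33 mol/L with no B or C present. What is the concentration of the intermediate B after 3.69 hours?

For first-order series with pure A initially, C_B(t) = k₁C_{A0}/(k₂−k₁)·(e^(−k₁t) − e^(−k₂t)).
e^(−k₁t) = e^(−1.45×3.69) = e^(−5.350) = 0.004746; e^(−k₂t) = e^(−1.007) = 0.3652.
C_B = 1.45×4.33/(0.273−1.45) × (0.004746−0.3652) = (-5.334)×(-0.3604) = 1.923 mol/L.

1.92 mol/L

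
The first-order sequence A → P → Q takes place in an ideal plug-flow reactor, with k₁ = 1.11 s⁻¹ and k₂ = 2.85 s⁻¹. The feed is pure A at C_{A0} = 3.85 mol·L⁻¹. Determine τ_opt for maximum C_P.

0.542 s

Setting dC_P/dτ = 0 gives τ_opt = ln(k₂/k₁)/(k₂−k₁).
= ln(2.85/1.11)/(2.85−1.11) = ln(2.568)/1.740 = 0.9430/1.740 = 0.542 s.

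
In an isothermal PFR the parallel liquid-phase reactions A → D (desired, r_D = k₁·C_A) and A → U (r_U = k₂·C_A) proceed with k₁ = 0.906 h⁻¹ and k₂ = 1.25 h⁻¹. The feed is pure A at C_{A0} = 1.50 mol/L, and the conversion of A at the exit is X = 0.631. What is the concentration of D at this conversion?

C_A = C_{A0}(1−X) = 0.5535 mol/L.
Both paths are first order in A, so the instantaneous fraction to D is constant: dC_D/d(−C_A) = k₁/(k₁+k₂) = 0.4202.
C_D = 0.4202·(C_{A0}−C_A) = 0.4202×0.9465 = 0.398 mol/L.

0.398 mol/L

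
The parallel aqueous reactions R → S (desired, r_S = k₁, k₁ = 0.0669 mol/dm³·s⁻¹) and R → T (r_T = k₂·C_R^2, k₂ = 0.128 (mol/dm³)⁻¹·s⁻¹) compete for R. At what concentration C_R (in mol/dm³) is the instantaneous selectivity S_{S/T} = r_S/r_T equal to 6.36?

0.287 mol/dm³

S_{S/T} = (k₁/k₂)·C_R^-2 ⇒ C_R = (S·k₂/k₁)^(-0.5).
= (6.36×0.128/0.0669)^(-0.5) = (12.17)^(-0.5) = 0.287 mol/dm³.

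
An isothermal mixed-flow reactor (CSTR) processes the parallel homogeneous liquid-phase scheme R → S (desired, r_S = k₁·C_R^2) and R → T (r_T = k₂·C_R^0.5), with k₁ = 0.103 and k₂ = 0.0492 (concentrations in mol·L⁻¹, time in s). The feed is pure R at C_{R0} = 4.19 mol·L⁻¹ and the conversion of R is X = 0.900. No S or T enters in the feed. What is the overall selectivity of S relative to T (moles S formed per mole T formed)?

0.568

Exit C_R = C_{R0}(1−X) = 4.19×0.100 = 0.4190 mol·L⁻¹.
Rates in a CSTR are evaluated at the outlet concentration: r_S = 0.103×0.4190^2 = 0.01808, r_T = 0.0492×0.4190^0.5 = 0.03185.
Overall selectivity = C_S/C_T = r_Sτ/(r_Tτ) = r_S/r_T = 0.568.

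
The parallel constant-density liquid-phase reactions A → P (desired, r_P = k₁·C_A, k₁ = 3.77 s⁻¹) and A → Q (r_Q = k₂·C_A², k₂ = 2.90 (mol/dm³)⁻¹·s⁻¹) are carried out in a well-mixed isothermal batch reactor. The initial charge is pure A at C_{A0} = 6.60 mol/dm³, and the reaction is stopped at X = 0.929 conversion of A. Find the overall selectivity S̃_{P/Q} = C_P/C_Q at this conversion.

C_A = C_{A0}(1−X) = 0.4686 mol/dm³.
Along a PFR/batch, dC_P/dC_A = −r_P/(r_P+r_Q) = −k₁/(k₁+k₂·C_A).
Integrating from C_{A0} to C_A: C_P = (3.77/2.90)·ln[(3.77+2.90·6.60)/(3.77+2.90·0.469)] = 1.300·ln(22.91/5.129) = 1.946 mol/dm³.
C_Q = (C_{A0}−C_A)−C_P = 4.186 mol/dm³; S̃_{P/Q} = 1.946/4.186 = 0.465.

0.465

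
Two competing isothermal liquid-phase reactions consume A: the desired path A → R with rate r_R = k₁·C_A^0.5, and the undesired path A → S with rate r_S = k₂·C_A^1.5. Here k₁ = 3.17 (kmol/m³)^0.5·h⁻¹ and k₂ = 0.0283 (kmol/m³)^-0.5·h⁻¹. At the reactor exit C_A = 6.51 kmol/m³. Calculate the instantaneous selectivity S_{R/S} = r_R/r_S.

S_{R/S} = r_R/r_S = (k₁·C_A^0.5)/(k₂·C_A^1.5) = (k₁/k₂)·C_A⁻¹.
= (3.17×6.510^0.5) / (0.0283×6.510^1.5) = 8.088/0.4701 = 17.2.

17.2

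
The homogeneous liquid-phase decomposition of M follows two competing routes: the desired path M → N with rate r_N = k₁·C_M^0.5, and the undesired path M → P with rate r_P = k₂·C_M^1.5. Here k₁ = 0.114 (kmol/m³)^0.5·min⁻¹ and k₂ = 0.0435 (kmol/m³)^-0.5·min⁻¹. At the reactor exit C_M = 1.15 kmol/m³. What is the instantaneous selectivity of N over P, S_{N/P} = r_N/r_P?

S_{N/P} = r_N/r_P = (k₁·C_M^0.5)/(k₂·C_M^1.5) = (k₁/k₂)·C_M⁻¹.
= (0.114×1.150^0.5) / (0.0435×1.150^1.5) = 0.1223/0.05365 = 2.28.

2.28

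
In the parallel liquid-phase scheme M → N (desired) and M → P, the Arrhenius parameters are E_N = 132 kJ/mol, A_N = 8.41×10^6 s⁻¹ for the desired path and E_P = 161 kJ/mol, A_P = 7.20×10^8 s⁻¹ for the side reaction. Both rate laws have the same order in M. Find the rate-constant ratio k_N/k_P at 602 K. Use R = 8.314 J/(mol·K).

3.84

Since both paths have the same order in M, the concentration cancels and S_{N/P} = k_N/k_P = (A_N/A_P)·exp[(E_P−E_N)/(RT)].
(E_P−E_N)/(RT) = (161−132)×10³/(8.314×602) = 29000/5005 = 5.794.
k_N/k_P = (8.41×10^6/7.20×10^8)·exp(5.794) = 0.01168 × 328.4 = 3.84.
Since E_N < E_P, lowering the temperature improves selectivity toward N.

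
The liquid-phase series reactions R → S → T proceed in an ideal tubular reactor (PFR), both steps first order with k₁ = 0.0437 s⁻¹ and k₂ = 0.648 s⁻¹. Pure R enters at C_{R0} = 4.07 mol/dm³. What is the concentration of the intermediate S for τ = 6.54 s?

0.217 mol/dm³

For first-order series with pure R initially, C_S(τ) = k₁C_{R0}/(k₂−k₁)·(e^(−k₁τ) − e^(−k₂τ)).
e^(−k₁τ) = e^(−0.0437×6.54) = e^(−0.2858) = 0.7514; e^(−k₂τ) = e^(−4.238) = 0.01444.
C_S = 0.0437×4.07/(0.648−0.0437) × (0.7514−0.01444) = 0.2943×0.7370 = 0.2169 mol/dm³.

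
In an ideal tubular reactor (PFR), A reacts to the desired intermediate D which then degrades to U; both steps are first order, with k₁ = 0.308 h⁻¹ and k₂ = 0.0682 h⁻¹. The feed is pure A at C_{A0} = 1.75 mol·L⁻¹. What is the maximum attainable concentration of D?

1.14 mol·L⁻¹

At the optimum, C_{D,max}/C_{A0} = (k₁/k₂)^[k₂/(k₂−k₁)].
= (0.308/0.0682)^(0.0682/(0.0682−0.308)) = (4.516)^(-0.2844) = 0.6513.
C_{D,max} = 0.6513×1.75 = 1.14 mol·L⁻¹.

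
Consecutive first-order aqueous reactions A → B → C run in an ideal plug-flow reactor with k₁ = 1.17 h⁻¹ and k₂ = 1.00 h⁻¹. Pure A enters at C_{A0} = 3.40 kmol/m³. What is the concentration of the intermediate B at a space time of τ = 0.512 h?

1.17 kmol/m³

The intermediate concentration in a first-order A→B→C sequence is C_B = k₁C_{A0}(e^(−k₁τ) − e^(−k₂τ))/(k₂−k₁).
e^(−k₁τ) = e^(−1.17×0.512) = e^(−0.5990) = 0.5493; e^(−k₂τ) = e^(−0.5120) = 0.5993.
C_B = 1.17×3.40/(1.00−1.17) × (0.5493−0.5993) = (-23.40)×(-0.04996) = 1.169 kmol/m³.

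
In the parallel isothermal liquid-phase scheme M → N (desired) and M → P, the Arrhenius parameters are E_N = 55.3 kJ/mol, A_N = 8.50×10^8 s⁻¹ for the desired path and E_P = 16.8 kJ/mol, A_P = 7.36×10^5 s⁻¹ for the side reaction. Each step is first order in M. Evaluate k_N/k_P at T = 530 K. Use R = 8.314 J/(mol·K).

0.185

With equal orders, S_{N/P} = k_N/k_P = (A_N/A_P)·exp[(E_P−E_N)/(RT)].
(E_P−E_N)/(RT) = (16.8−55.3)×10³/(8.314×530) = -38500/4406 = -8.737.
k_N/k_P = (8.50×10^8/7.36×10^5)·exp(-8.737) = 1155 × 1.605×10^-4 = 0.185.
Since E_N > E_P, raising the temperature improves selectivity toward N.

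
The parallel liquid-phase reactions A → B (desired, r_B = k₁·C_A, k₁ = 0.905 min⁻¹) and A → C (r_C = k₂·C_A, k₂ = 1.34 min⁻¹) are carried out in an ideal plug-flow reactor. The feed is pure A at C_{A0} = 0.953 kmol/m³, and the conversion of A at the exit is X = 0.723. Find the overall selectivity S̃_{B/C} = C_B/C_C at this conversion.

C_A = C_{A0}(1−X) = 0.2640 kmol/m³.
Both paths are first order in A, so the instantaneous fraction to B is constant: dC_B/d(−C_A) = k₁/(k₁+k₂) = 0.4031.
C_B = 0.4031·(C_{A0}−C_A) = 0.4031×0.6890 = 0.278 kmol/m³.
C_C = (C_{A0}−C_A)−C_B = 0.4113 kmol/m³; S̃_{B/C} = 0.2778/0.4113 = 0.675.

0.675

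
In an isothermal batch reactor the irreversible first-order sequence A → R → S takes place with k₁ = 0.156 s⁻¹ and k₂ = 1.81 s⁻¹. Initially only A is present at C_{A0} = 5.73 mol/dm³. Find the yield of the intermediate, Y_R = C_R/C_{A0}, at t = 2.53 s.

The intermediate concentration in a first-order A→B→C sequence is C_R = k₁C_{A0}(e^(−k₁t) − e^(−k₂t))/(k₂−k₁).
e^(−k₁t) = e^(−0.156×2.53) = e^(−0.3947) = 0.6739; e^(−k₂t) = e^(−4.579) = 0.01026.
C_R = 0.156×5.73/(1.81−0.156) × (0.6739−0.01026) = 0.5404×0.6636 = 0.3587 mol/dm³.
Y_R = C_R/C_{A0} = 0.3587/5.73 = 0.0626.

0.0626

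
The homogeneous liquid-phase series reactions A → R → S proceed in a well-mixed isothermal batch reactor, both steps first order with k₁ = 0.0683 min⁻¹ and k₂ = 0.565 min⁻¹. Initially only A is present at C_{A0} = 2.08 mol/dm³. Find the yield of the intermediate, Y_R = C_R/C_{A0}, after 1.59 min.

0.0674

For first-order series with pure A initially, C_R(t) = k₁C_{A0}/(k₂−k₁)·(e^(−k₁t) − e^(−k₂t)).
e^(−k₁t) = e^(−0.0683×1.59) = e^(−0.1086) = 0.8971; e^(−k₂t) = e^(−0.8983) = 0.4072.
C_R = 0.0683×2.08/(0.565−0.0683) × (0.8971−0.4072) = 0.2860×0.4899 = 0.1401 mol/dm³.
Y_R = C_R/C_{A0} = 0.1401/2.08 = 0.0674.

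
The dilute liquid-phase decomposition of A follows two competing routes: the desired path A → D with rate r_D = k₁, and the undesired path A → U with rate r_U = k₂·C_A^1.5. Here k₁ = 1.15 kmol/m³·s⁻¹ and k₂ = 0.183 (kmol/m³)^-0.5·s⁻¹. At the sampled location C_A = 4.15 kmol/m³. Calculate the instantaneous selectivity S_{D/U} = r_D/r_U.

0.743

S_{D/U} = r_D/r_U = (k₁)/(k₂·C_A^1.5) = (k₁/k₂)·C_A^-1.5.
= (1.15) / (0.183×4.150^1.5) = 1.150/1.547 = 0.743.
The undesired path is higher order in A, so low C_A (CSTR or dilute feed) favours D.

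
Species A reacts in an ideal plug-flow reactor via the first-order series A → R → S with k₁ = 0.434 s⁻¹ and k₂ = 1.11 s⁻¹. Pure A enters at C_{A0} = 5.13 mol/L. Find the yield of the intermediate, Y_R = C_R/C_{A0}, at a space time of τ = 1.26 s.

0.213

The intermediate concentration in a first-order A→B→C sequence is C_R = k₁C_{A0}(e^(−k₁τ) − e^(−k₂τ))/(k₂−k₁).
e^(−k₁τ) = e^(−0.434×1.26) = e^(−0.5468) = 0.5788; e^(−k₂τ) = e^(−1.399) = 0.2469.
C_R = 0.434×5.13/(1.11−0.434) × (0.5788−0.2469) = 3.294×0.3318 = 1.093 mol/L.
Y_R = C_R/C_{A0} = 1.093/5.13 = 0.213.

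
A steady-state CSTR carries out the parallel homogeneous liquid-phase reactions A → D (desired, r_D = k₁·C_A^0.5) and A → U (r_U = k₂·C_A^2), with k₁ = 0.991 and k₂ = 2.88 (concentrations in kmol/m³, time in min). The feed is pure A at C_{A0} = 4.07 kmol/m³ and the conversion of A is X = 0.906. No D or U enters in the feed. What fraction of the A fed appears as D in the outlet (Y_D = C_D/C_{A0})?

Exit C_A = C_{A0}(1−X) = 4.07×0.0940 = 0.3826 kmol/m³.
A CSTR operates uniformly at the exit composition, giving r_D = 0.6130 and r_U = 0.4215 (each k·C_A^n at C_A = 0.3826).
Fraction of consumed A going to D: r_D/(r_D+r_U) = 0.5925.
C_D = 0.5925·C_{A0}·X = 0.5925×4.07×0.906 = 2.18 kmol/m³; Y_D = C_D/C_{A0} = 0.537.

0.537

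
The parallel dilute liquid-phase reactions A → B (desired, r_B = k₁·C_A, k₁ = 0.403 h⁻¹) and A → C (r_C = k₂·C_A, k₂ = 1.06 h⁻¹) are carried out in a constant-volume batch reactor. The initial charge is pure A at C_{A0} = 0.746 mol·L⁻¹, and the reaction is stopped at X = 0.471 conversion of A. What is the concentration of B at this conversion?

0.0968 mol·L⁻¹

C_A = C_{A0}(1−X) = 0.3946 mol·L⁻¹.
Both paths are first order in A, so the instantaneous fraction to B is constant: dC_B/d(−C_A) = k₁/(k₁+k₂) = 0.2755.
C_B = 0.2755·(C_{A0}−C_A) = 0.2755×0.3514 = 0.0968 mol·L⁻¹.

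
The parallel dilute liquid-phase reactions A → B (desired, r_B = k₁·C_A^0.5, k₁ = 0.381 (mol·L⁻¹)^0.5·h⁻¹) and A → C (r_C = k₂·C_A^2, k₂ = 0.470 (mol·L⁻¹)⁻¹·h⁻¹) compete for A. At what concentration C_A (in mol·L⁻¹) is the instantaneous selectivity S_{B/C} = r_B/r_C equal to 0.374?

1.67 mol·L⁻¹

S_{B/C} = (k₁/k₂)·C_A^-1.5 ⇒ C_A = (S·k₂/k₁)^(1/(-1.5)).
= (0.374×0.470/0.381)^(-0.6667) = (0.4614)^(-0.6667) = 1.67 mol·L⁻¹.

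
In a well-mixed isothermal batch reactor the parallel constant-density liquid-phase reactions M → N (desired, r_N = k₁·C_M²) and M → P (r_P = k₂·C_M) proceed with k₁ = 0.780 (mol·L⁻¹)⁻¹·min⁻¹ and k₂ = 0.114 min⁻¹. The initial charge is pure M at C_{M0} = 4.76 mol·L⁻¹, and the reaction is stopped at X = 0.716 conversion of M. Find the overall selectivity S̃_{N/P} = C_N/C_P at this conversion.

C_M = C_{M0}(1−X) = 1.352 mol·L⁻¹.
Along a PFR/batch, dC_P/dC_M = −r_P/(r_N+r_P) = −k₂/(k₂+k₁·C_M).
Integrating from C_{M0} to C_M: C_P = (0.114/0.780)·ln[(0.114+0.780·4.76)/(0.114+0.780·1.35)] = 0.1462·ln(3.827/1.168) = 0.1734 mol·L⁻¹.
Then C_N = (C_{M0}−C_M) − C_P = 3.408 − 0.1734 = 3.235 mol·L⁻¹.
S̃_{N/P} = C_N/C_P = 3.235/0.1734 = 18.7.

18.7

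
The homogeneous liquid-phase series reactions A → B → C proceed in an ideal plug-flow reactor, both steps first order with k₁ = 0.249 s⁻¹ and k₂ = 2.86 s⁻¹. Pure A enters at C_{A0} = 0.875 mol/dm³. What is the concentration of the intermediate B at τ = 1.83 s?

0.0525 mol/dm³

The intermediate concentration in a first-order A→B→C sequence is C_B = k₁C_{A0}(e^(−k₁τ) − e^(−k₂τ))/(k₂−k₁).
e^(−k₁τ) = e^(−0.249×1.83) = e^(−0.4557) = 0.6340; e^(−k₂τ) = e^(−5.234) = 0.005333.
C_B = 0.249×0.875/(2.86−0.249) × (0.6340−0.005333) = 0.08345×0.6287 = 0.05246 mol/dm³.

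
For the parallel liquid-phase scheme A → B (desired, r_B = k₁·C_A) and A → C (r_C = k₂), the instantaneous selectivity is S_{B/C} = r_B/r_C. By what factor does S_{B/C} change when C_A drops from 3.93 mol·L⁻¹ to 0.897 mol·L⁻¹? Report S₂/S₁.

S_{B/C} = (k₁/k₂)·C_A, so S₂/S₁ = (C_{A,2}/C_{A,1}).
= 0.897/3.93 = 0.228.
Selectivity toward B falls as C_A falls — high-concentration operation is favoured.

0.228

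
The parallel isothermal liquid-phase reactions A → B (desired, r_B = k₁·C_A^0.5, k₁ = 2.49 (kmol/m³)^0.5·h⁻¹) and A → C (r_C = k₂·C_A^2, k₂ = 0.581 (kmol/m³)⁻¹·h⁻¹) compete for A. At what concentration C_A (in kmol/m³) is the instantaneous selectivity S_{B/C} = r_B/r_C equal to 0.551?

S_{B/C} = (k₁/k₂)·C_A^-1.5 ⇒ C_A = (S·k₂/k₁)^(1/(-1.5)).
= (0.551×0.581/2.49)^(-0.6667) = (0.1286)^(-0.6667) = 3.93 kmol/m³.

3.93 kmol/m³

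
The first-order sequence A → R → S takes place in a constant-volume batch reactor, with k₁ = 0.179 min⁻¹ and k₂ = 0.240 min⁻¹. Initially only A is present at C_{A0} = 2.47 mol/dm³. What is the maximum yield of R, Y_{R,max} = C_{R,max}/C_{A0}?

Evaluating C_R at t_opt = ln(k₂/k₁)/(k₂−k₁) gives C_{R,max}/C_{A0} = (k₁/k₂)^[k₂/(k₂−k₁)].
= (0.179/0.240)^(0.240/(0.240−0.179)) = (0.7458)^(3.934) = 0.3154.

0.315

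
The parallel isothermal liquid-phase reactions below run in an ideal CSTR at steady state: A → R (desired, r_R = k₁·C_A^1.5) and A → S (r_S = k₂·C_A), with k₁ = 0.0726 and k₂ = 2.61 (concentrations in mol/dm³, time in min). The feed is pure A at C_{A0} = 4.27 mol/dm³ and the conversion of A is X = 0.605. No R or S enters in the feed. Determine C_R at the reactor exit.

Exit C_A = C_{A0}(1−X) = 4.27×0.395 = 1.687 mol/dm³.
In a CSTR the entire volume is at exit conditions, so r_R = 0.0726×1.687^1.5 = 0.1590 and r_S = 2.61×1.687 = 4.402.
Fraction of consumed A going to R: r_R/(r_R+r_S) = 0.03487.
C_R = 0.03487·C_{A0}·X = 0.03487×4.27×0.605 = 0.0901 mol/dm³.

0.0901 mol/dm³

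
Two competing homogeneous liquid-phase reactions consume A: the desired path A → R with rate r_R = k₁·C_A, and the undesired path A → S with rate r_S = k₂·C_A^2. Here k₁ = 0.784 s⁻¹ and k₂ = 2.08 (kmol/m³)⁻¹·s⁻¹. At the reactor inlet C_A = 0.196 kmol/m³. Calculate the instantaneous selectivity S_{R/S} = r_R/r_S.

S_{R/S} = r_R/r_S = (k₁·C_A)/(k₂·C_A^2) = (k₁/k₂)·C_A⁻¹.
= (0.784×0.1960) / (2.08×0.1960^2) = 0.1537/0.07991 = 1.92.

1.92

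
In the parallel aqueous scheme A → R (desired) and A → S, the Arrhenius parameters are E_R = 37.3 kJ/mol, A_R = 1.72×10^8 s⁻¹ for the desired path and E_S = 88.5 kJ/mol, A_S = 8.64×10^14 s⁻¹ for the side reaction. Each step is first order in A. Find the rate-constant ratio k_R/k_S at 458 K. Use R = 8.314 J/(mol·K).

With equal orders, S_{R/S} = k_R/k_S = (A_R/A_S)·exp[(E_S−E_R)/(RT)].
(E_S−E_R)/(RT) = (88.5−37.3)×10³/(8.314×458) = 51200/3808 = 13.45.
k_R/k_S = (1.72×10^8/8.64×10^14)·exp(13.45) = 1.991×10^-7 × 6.911×10^5 = 0.138.
Since E_R < E_S, lowering the temperature improves selectivity toward R.

0.138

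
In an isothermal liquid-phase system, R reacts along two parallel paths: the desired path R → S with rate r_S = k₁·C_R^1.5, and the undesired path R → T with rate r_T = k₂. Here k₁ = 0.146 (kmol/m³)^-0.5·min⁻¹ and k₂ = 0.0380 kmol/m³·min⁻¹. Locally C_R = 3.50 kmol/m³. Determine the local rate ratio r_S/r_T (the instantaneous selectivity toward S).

S_{S/T} = r_S/r_T = (k₁·C_R^1.5)/(k₂) = (k₁/k₂)·C_R^1.5.
= (0.146×3.500^1.5) / (0.0380) = 0.9560/0.03800 = 25.2.

25.2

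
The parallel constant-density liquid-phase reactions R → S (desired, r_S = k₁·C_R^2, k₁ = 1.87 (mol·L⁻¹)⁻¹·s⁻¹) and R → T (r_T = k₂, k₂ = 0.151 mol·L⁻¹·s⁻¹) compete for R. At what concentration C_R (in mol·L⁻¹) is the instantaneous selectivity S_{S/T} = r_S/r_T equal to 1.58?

S_{S/T} = (k₁/k₂)·C_R^2 ⇒ C_R = (S·k₂/k₁)^(0.5).
= (1.58×0.151/1.87)^(0.5) = (0.1276)^(0.5) = 0.357 mol·L⁻¹.

0.357 mol·L⁻¹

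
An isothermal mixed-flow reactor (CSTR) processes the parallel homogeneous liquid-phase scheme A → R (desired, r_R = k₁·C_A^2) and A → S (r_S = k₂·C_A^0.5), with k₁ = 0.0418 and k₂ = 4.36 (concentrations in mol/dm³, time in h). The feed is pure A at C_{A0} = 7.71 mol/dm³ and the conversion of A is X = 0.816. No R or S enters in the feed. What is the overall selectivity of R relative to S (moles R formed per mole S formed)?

0.0162

Exit C_A = C_{A0}(1−X) = 7.71×0.184 = 1.419 mol/dm³.
In a CSTR the entire volume is at exit conditions, so r_R = 0.0418×1.419^2 = 0.08412 and r_S = 4.36×1.419^0.5 = 5.193.
Overall selectivity = C_R/C_S = r_Rτ/(r_Sτ) = r_R/r_S = 0.0162.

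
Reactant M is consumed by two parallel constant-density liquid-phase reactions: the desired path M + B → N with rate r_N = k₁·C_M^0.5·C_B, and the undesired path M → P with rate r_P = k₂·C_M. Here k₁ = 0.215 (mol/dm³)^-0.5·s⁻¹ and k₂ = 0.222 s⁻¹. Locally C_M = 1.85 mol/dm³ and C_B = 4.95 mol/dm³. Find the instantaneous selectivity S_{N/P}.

S_{N/P} = r_N/r_P = (k₁·C_M^0.5·C_B)/(k₂·C_M) = (k₁/k₂)·C_M^-0.5·C_B.
= (0.215×1.850^0.5×4.950) / (0.222×1.850) = 1.448/0.4107 = 3.52.
The undesired path is higher order in M, so low C_M (CSTR or dilute feed) favours N.

3.52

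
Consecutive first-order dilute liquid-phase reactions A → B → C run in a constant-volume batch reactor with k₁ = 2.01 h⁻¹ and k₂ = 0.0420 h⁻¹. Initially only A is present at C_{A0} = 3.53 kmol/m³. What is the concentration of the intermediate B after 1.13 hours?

For first-order series with pure A initially, C_B(t) = k₁C_{A0}/(k₂−k₁)·(e^(−k₁t) − e^(−k₂t)).
e^(−k₁t) = e^(−2.01×1.13) = e^(−2.271) = 0.1032; e^(−k₂t) = e^(−0.04746) = 0.9536.
C_B = 2.01×3.53/(0.0420−2.01) × (0.1032−0.9536) = (-3.605)×(-0.8505) = 3.066 kmol/m³.

3.07 kmol/m³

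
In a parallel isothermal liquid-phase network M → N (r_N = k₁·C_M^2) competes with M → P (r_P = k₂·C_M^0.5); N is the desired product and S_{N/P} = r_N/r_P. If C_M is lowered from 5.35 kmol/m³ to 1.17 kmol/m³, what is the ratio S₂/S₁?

0.102

S_{N/P} = (k₁/k₂)·C_M^1.5, so S₂/S₁ = (C_{M,2}/C_{M,1})^1.5.
= (1.17/5.35)^1.5 = (0.2187)^1.5 = 0.102.
Selectivity toward N falls as C_M falls — high-concentration operation is favoured.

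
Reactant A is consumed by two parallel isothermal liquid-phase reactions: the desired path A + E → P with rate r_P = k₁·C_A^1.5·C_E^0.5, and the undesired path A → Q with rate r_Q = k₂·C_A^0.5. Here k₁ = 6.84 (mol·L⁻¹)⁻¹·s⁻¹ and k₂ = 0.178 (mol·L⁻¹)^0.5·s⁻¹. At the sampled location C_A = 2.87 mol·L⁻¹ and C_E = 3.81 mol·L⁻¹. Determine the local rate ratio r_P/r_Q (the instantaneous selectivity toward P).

S_{P/Q} = r_P/r_Q = (k₁·C_A^1.5·C_E^0.5)/(k₂·C_A^0.5) = (k₁/k₂)·C_A·C_E^0.5.
= (6.84×2.870^1.5×3.810^0.5) / (0.178×2.870^0.5) = 64.91/0.3016 = 215.

215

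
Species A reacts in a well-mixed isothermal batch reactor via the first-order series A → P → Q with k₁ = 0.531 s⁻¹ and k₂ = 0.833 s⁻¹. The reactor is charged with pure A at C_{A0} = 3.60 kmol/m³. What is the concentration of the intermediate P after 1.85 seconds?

1.01 kmol/m³

The intermediate concentration in a first-order A→B→C sequence is C_P = k₁C_{A0}(e^(−k₁t) − e^(−k₂t))/(k₂−k₁).
e^(−k₁t) = e^(−0.531×1.85) = e^(−0.9824) = 0.3744; e^(−k₂t) = e^(−1.541) = 0.2142.
C_P = 0.531×3.60/(0.833−0.531) × (0.3744−0.2142) = 6.330×0.1603 = 1.015 kmol/m³.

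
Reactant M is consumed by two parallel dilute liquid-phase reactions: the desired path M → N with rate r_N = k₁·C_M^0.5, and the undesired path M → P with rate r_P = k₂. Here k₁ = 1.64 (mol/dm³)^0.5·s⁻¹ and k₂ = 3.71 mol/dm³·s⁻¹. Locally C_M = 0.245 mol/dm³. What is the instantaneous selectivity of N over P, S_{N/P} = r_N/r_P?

0.219

S_{N/P} = r_N/r_P = (k₁·C_M^0.5)/(k₂) = (k₁/k₂)·C_M^0.5.
= (1.64×0.2450^0.5) / (3.71) = 0.8118/3.710 = 0.219.
Since the desired path is higher order in M, keeping C_M high (PFR or concentrated feed) favours N.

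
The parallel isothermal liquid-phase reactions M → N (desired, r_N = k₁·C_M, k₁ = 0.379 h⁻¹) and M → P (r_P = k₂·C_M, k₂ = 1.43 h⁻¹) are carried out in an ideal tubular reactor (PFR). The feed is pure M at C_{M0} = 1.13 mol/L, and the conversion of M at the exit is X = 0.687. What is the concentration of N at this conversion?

0.163 mol/L

C_M = C_{M0}(1−X) = 0.3537 mol/L.
Both paths are first order in M, so the instantaneous fraction to N is constant: dC_N/d(−C_M) = k₁/(k₁+k₂) = 0.2095.
C_N = 0.2095·(C_{M0}−C_M) = 0.2095×0.7763 = 0.163 mol/L.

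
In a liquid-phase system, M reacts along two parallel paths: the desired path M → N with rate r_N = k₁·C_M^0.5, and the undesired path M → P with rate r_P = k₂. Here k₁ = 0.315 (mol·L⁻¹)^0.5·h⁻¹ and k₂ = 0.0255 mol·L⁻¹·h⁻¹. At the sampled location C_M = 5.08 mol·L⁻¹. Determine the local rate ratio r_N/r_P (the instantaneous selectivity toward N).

S_{N/P} = r_N/r_P = (k₁·C_M^0.5)/(k₂) = (k₁/k₂)·C_M^0.5.
= (0.315×5.080^0.5) / (0.0255) = 0.7100/0.02550 = 27.8.

27.8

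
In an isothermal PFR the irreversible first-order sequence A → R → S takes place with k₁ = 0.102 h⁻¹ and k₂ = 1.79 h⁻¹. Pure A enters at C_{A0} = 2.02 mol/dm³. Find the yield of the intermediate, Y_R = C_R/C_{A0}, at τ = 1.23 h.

The intermediate concentration in a first-order A→B→C sequence is C_R = k₁C_{A0}(e^(−k₁τ) − e^(−k₂τ))/(k₂−k₁).
e^(−k₁τ) = e^(−0.102×1.23) = e^(−0.1255) = 0.8821; e^(−k₂τ) = e^(−2.202) = 0.1106.
C_R = 0.102×2.02/(1.79−0.102) × (0.8821−0.1106) = 0.1221×0.7715 = 0.09417 mol/dm³.
Y_R = C_R/C_{A0} = 0.09417/2.02 = 0.0466.

0.0466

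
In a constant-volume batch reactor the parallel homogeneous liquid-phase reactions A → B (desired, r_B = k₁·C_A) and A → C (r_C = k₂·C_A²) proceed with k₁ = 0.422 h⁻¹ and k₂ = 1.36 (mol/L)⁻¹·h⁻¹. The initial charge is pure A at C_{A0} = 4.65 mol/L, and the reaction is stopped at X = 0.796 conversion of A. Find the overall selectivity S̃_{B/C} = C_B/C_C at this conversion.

C_A = C_{A0}(1−X) = 0.9486 mol/L.
Along a PFR/batch, dC_B/dC_A = −r_B/(r_B+r_C) = −k₁/(k₁+k₂·C_A).
Integrating from C_{A0} to C_A: C_B = (0.422/1.36)·ln[(0.422+1.36·4.65)/(0.422+1.36·0.949)] = 0.3103·ln(6.746/1.712) = 0.4255 mol/L.
C_C = (C_{A0}−C_A)−C_B = 3.276 mol/L; S̃_{B/C} = 0.4255/3.276 = 0.130.

0.130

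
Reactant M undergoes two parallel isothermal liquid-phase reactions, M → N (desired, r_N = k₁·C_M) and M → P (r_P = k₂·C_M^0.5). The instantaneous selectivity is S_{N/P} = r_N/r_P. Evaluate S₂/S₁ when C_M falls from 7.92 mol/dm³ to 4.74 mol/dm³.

0.774

S_{N/P} = (k₁/k₂)·C_M^0.5, so S₂/S₁ = (C_{M,2}/C_{M,1})^0.5.
= (4.74/7.92)^0.5 = (0.5985)^0.5 = 0.774.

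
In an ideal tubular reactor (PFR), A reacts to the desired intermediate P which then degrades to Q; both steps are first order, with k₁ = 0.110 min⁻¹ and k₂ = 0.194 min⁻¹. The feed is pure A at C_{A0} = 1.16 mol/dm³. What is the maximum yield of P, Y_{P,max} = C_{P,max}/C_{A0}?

0.270

Evaluating C_P at τ_opt = ln(k₂/k₁)/(k₂−k₁) gives C_{P,max}/C_{A0} = (k₁/k₂)^[k₂/(k₂−k₁)].
= (0.110/0.194)^(0.194/(0.194−0.110)) = (0.5670)^(2.310) = 0.2697.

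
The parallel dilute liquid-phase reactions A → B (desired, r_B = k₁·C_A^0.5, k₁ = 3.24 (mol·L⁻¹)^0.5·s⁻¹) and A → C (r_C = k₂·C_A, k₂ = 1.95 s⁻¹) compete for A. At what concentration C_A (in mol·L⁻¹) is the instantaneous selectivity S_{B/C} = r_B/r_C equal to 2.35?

S_{B/C} = (k₁/k₂)·C_A^-0.5 ⇒ C_A = (S·k₂/k₁)^(-2).
= (2.35×1.95/3.24)^(-2) = (1.414)^(-2) = 0.500 mol·L⁻¹.

0.500 mol·L⁻¹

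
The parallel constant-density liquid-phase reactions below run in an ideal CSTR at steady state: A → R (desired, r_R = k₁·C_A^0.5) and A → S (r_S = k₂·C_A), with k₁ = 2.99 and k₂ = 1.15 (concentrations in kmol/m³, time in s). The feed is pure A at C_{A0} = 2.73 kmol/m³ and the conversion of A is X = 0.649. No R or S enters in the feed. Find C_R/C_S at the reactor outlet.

Exit C_A = C_{A0}(1−X) = 2.73×0.351 = 0.9582 kmol/m³.
In a CSTR the entire volume is at exit conditions, so r_R = 2.99×0.9582^0.5 = 2.927 and r_S = 1.15×0.9582 = 1.102.
Overall selectivity = C_R/C_S = r_Rτ/(r_Sτ) = r_R/r_S = 2.66.

2.66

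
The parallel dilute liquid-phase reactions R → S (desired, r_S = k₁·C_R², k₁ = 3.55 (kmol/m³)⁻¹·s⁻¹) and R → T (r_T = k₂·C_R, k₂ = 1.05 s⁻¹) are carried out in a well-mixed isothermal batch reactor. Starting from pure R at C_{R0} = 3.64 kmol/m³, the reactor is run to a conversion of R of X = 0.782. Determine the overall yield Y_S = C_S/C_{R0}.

C_R = C_{R0}(1−X) = 0.7935 kmol/m³.
Along a PFR/batch, dC_T/dC_R = −r_T/(r_S+r_T) = −k₂/(k₂+k₁·C_R).
Integrating from C_{R0} to C_R: C_T = (1.05/3.55)·ln[(1.05+3.55·3.64)/(1.05+3.55·0.794)] = 0.2958·ln(13.97/3.867) = 0.3799 kmol/m³.
Then C_S = (C_{R0}−C_R) − C_T = 2.846 − 0.3799 = 2.467 kmol/m³.
Y_S = C_S/C_{R0} = 2.467/3.64 = 0.678.

0.678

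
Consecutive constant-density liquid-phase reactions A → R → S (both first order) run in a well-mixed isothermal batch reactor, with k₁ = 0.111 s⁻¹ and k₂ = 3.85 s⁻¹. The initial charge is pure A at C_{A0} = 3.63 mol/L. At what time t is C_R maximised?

For first-order series the maximum of C_R occurs at t_opt = ln(k₂/k₁)/(k₂−k₁).
= ln(3.85/0.111)/(3.85−0.111) = ln(34.68)/3.739 = 3.546/3.739 = 0.948 s.

0.948 s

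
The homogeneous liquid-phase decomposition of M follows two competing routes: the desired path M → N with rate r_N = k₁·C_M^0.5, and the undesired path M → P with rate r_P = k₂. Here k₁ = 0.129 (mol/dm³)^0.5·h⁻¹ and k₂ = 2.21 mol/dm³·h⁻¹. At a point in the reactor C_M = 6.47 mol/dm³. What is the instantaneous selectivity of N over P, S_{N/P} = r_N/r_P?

S_{N/P} = r_N/r_P = (k₁·C_M^0.5)/(k₂) = (k₁/k₂)·C_M^0.5.
= (0.129×6.470^0.5) / (2.21) = 0.3281/2.210 = 0.148.

0.148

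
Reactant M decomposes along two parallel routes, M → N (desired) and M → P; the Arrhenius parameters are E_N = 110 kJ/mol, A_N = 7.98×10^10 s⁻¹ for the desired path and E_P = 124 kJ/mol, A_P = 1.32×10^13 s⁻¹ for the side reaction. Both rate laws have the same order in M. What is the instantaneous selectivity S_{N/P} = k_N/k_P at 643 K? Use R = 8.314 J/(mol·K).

0.0829

k_N/k_P = (A_N/A_P)·exp[−(E_N−E_P)/(RT)] = (A_N/A_P)·exp[(E_P−E_N)/(RT)].
(E_P−E_N)/(RT) = (124−110)×10³/(8.314×643) = 14000/5346 = 2.619.
k_N/k_P = (7.98×10^10/1.32×10^13)·exp(2.619) = 0.006045 × 13.72 = 0.0829.
Since E_N < E_P, lowering the temperature improves selectivity toward N.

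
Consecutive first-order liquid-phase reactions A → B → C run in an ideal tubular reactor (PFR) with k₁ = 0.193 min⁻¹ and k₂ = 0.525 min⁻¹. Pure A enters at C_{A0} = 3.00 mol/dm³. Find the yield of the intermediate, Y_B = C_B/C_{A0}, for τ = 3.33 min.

0.205

For first-order series with pure A initially, C_B(τ) = k₁C_{A0}/(k₂−k₁)·(e^(−k₁τ) − e^(−k₂τ)).
e^(−k₁τ) = e^(−0.193×3.33) = e^(−0.6427) = 0.5259; e^(−k₂τ) = e^(−1.748) = 0.1741.
C_B = 0.193×3.00/(0.525−0.193) × (0.5259−0.1741) = 1.744×0.3518 = 0.6135 mol/dm³.
Y_B = C_B/C_{A0} = 0.6135/3.00 = 0.205.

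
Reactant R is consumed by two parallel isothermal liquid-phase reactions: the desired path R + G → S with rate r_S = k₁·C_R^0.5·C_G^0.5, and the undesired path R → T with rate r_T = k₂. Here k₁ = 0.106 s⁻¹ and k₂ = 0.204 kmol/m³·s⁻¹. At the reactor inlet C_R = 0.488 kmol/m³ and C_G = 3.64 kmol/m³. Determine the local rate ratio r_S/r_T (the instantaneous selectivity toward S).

0.693

S_{S/T} = r_S/r_T = (k₁·C_R^0.5·C_G^0.5)/(k₂) = (k₁/k₂)·C_R^0.5·C_G^0.5.
= (0.106×0.4880^0.5×3.640^0.5) / (0.204) = 0.1413/0.2040 = 0.693.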